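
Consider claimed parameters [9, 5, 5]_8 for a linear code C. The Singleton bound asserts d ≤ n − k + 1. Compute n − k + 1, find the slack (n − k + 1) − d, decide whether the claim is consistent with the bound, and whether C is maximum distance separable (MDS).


Singleton RHS = n − k + 1 = 5, slack = 0, bound satisfied, MDS.

Singleton bound: d ≤ n − k + 1.
Here n = 9, k = 5, so n − k + 1 = 5.
Given d = 5, check d ≤ 5: YES.
Slack = (n − k + 1) − d = 0.
The code is MDS (slack = 0).
Description: the claimed parameters are [9, 5, 5]_8; such a code would be MDS (meets Singleton bound).


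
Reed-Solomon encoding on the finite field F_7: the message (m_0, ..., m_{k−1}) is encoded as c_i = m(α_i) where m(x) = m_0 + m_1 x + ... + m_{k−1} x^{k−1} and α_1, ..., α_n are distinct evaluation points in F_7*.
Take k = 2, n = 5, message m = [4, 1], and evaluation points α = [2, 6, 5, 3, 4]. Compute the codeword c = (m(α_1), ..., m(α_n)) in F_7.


c = [6, 3, 2, 0, 1]

Message polynomial: m(x) = 4 + 1·x (mod 7).
For each evaluation point α_i, compute m(α_i) mod 7:
  α_1 = 2: Horner steps 1 → 6, so m(2) = 6.
  α_2 = 6: Horner steps 1 → 3, so m(6) = 3.
  α_3 = 5: Horner steps 1 → 2, so m(5) = 2.
  α_4 = 3: Horner steps 1 → 0, so m(3) = 0.
  α_5 = 4: Horner steps 1 → 1, so m(4) = 1.
Codeword c = [6, 3, 2, 0, 1] ∈ F_7^5.


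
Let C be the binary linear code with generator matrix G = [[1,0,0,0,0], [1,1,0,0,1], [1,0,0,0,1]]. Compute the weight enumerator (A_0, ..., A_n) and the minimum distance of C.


Weight distribution: A_0 = 1, A_1 = 3, A_2 = 3, A_3 = 1. Minimum distance d = 1.

Enumerate all 2^3 = 8 messages m ∈ F_2^3.
For each, compute codeword c = mG in F_2^5, then tally its weight.
  m = 000 → c = 00000, weight = 0.
  m = 100 → c = 10000, weight = 1.
  m = 010 → c = 11001, weight = 3.
  m = 110 → c = 01001, weight = 2.
  m = 001 → c = 10001, weight = 2.
  m = 101 → c = 00001, weight = 1.
  m = 011 → c = 01000, weight = 1.
  m = 111 → c = 11000, weight = 2.
Tally weights:
  weight 0: 1 codewords.
  weight 1: 3 codewords.
  weight 2: 3 codewords.
  weight 3: 1 codewords.
Minimum distance d = smallest w > 0 with A_w > 0 = 1.
Sanity: Σ A_w = 8 = 2^3 = 8 ✓.


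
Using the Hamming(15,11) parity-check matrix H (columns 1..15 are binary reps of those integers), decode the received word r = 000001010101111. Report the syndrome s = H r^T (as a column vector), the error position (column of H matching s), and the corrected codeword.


s = (0, 1, 0, 0)^T, error position = 4, corrected codeword c = 000101010101111

Compute s = H r^T mod 2 one row at a time:
  s_1 = 1 + 0 + 1 + 0 + 1 + 1 + 1 + 1 = 6 ≡ 0 (mod 2).
  s_2 = 0 + 0 + 1 + 0 + 1 + 1 + 1 + 1 = 5 ≡ 1 (mod 2).
  s_3 = 0 + 0 + 1 + 0 + 1 + 0 + 1 + 1 = 4 ≡ 0 (mod 2).
  s_4 = 0 + 0 + 0 + 0 + 0 + 0 + 1 + 1 = 2 ≡ 0 (mod 2).
s = (0, 1, 0, 0)^T — this equals column 4 of H (binary 0100), so error is at position 4.
Correct: flip bit 4 of r = 000001010101111 to get c = 000101010101111.


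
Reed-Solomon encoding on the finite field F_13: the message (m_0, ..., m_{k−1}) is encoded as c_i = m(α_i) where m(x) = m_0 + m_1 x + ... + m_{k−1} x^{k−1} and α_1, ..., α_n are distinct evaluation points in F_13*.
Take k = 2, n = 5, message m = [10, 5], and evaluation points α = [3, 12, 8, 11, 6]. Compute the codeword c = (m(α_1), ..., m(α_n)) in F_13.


c = [12, 5, 11, 0, 1]

Message polynomial: m(x) = 10 + 5·x (mod 13).
For each evaluation point α_i, compute m(α_i) mod 13:
  α_1 = 3: Horner steps 5 → 12, so m(3) = 12.
  α_2 = 12: Horner steps 5 → 5, so m(12) = 5.
  α_3 = 8: Horner steps 5 → 11, so m(8) = 11.
  α_4 = 11: Horner steps 5 → 0, so m(11) = 0.
  α_5 = 6: Horner steps 5 → 1, so m(6) = 1.
Codeword c = [12, 5, 11, 0, 1] ∈ F_13^5.


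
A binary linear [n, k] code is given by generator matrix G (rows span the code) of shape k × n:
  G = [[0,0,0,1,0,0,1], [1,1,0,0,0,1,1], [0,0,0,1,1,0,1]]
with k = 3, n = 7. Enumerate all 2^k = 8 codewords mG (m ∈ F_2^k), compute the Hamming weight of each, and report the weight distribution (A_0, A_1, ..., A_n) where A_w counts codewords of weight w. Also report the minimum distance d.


Weight distribution: A_0 = 1, A_1 = 1, A_2 = 1, A_3 = 1, A_4 = 2, A_5 = 2. Minimum distance d = 1.

Enumerate all 2^3 = 8 messages m ∈ F_2^3.
For each, compute codeword c = mG in F_2^7, then tally its weight.
  m = 000 → c = 0000000, weight = 0.
  m = 100 → c = 0001001, weight = 2.
  m = 010 → c = 1100011, weight = 4.
  m = 110 → c = 1101010, weight = 4.
  m = 001 → c = 0001101, weight = 3.
  m = 101 → c = 0000100, weight = 1.
  m = 011 → c = 1101110, weight = 5.
  m = 111 → c = 1100111, weight = 5.
Tally weights:
  weight 0: 1 codewords.
  weight 1: 1 codewords.
  weight 2: 1 codewords.
  weight 3: 1 codewords.
  weight 4: 2 codewords.
  weight 5: 2 codewords.
Minimum distance d = smallest w > 0 with A_w > 0 = 1.
Sanity: Σ A_w = 8 = 2^3 = 8 ✓.


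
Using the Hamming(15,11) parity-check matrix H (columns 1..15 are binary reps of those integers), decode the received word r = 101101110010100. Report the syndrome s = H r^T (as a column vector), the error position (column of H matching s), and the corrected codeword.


s = (1, 0, 0, 1)^T, error position = 9, corrected codeword c = 101101111010100

Compute s = H r^T mod 2 one row at a time:
  s_1 = 1 + 0 + 0 + 1 + 0 + 1 + 0 + 0 = 3 ≡ 1 (mod 2).
  s_2 = 1 + 0 + 1 + 1 + 0 + 1 + 0 + 0 = 4 ≡ 0 (mod 2).
  s_3 = 0 + 1 + 1 + 1 + 0 + 1 + 0 + 0 = 4 ≡ 0 (mod 2).
  s_4 = 1 + 1 + 0 + 1 + 0 + 1 + 1 + 0 = 5 ≡ 1 (mod 2).
s = (1, 0, 0, 1)^T — this equals column 9 of H (binary 1001), so error is at position 9.
Correct: flip bit 9 of r = 101101110010100 to get c = 101101111010100.


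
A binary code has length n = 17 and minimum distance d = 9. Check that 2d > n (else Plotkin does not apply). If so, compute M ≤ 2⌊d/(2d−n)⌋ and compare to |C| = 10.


Plotkin bound M ≤ 18; given |C| = 10 ≤ bound (satisfied).

Check applicability: 2d = 18, n = 17.
2d − n = 1 > 0, so Plotkin applies.
Compute d/(2d−n) = 9/1 ≈ 9.0000.
⌊d/(2d−n)⌋ = 9.
Plotkin bound: M ≤ 2·9 = 18.
Given |C| = 10, check: satisfied.
This |C| is below the Plotkin bound.


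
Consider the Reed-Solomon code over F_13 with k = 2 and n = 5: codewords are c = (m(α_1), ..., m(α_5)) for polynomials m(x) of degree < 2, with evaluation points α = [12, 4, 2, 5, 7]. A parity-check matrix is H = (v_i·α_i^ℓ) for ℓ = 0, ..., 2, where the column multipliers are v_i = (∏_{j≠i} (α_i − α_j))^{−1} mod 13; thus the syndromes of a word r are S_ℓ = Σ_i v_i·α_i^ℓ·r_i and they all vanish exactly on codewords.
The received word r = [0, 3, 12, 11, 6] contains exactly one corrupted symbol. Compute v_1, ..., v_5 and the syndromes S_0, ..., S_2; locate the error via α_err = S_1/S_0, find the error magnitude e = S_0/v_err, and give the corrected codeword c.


S = (12, 9, 10), error at position 2, error magnitude e = 9, c = [0, 7, 12, 11, 6].

Step 1: column multipliers v_i = (∏_{j≠i}(α_i − α_j))^{−1} mod 13.
  i = 1 (α = 12): (12−4)(12−2)(12−5)(12−7) = 8·10·7·5 = 2800 ≡ 5, so v_1 = 5^{−1} = 8 (mod 13).
  i = 2 (α = 4): (4−12)(4−2)(4−5)(4−7) = (−8)·2·(−1)·(−3) = −48 ≡ 4, so v_2 = 4^{−1} = 10 (mod 13).
  i = 3 (α = 2): (2−12)(2−4)(2−5)(2−7) = (−10)·(−2)·(−3)·(−5) = 300 ≡ 1, so v_3 = 1^{−1} = 1 (mod 13).
  i = 4 (α = 5): (5−12)(5−4)(5−2)(5−7) = (−7)·1·3·(−2) = 42 ≡ 3, so v_4 = 3^{−1} = 9 (mod 13).
  i = 5 (α = 7): (7−12)(7−4)(7−2)(7−5) = (−5)·3·5·2 = −150 ≡ 6, so v_5 = 6^{−1} = 11 (mod 13).
  v = [8, 10, 1, 9, 11].
Step 2: syndromes of r = [0, 3, 12, 11, 6] (all sums mod 13).
  S_0 = Σ v_i r_i = 8·0 + 10·3 + 1·12 + 9·11 + 11·6 = 207 ≡ 12.
  S_1 = Σ v_i α_i r_i = 8·12·0 + 10·4·3 + 1·2·12 + 9·5·11 + 11·7·6 = 1101 ≡ 9.
  α_i^2 mod 13 = [1, 3, 4, 12, 10].
  S_2 = Σ v_i α_i^2 r_i = 8·1·0 + 10·3·3 + 1·4·12 + 9·12·11 + 11·10·6 = 1986 ≡ 10.
  S = (12, 9, 10) ≠ 0, so r is not a codeword (an error is present).
Step 3: locate the error. For a single error e at position i, S_ℓ = v_i·e·α_i^ℓ, so α_err = S_1/S_0.
  S_0^{−1} = 12^{−1} = 12 (mod 13), so α_err = 9·12 = 108 ≡ 4 = α_2. Error position i = 2.
  Consistency check: S_2/S_1 = 10·3 = 30 ≡ 4 = α_err ✓ (single-error assumption holds).
Step 4: error magnitude e = S_0/v_2 = S_0·∏_{j≠2}(α_2 − α_j) = 12·4 = 48 ≡ 9 (mod 13).
Step 5: correct position 2: c_2 = r_2 − e = 3 − 9 ≡ 7 (mod 13). Hence c = [0, 7, 12, 11, 6].
  Check: interpolating c through the α_i gives m(x) = 4 + 4·x (degree < 2) with m(α_i) = c_i for every i, so c is indeed a codeword.


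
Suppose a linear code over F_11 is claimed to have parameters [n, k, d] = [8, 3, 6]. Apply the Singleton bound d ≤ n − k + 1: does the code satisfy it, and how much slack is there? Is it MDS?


Singleton RHS = n − k + 1 = 6, slack = 0, bound satisfied, MDS.

Singleton bound: d ≤ n − k + 1.
Here n = 8, k = 3, so n − k + 1 = 6.
Given d = 6, check d ≤ 6: YES.
Slack = (n − k + 1) − d = 0.
The code is MDS (slack = 0).
Description: the claimed parameters are [8, 3, 6]_11; such a code would be MDS (meets Singleton bound).


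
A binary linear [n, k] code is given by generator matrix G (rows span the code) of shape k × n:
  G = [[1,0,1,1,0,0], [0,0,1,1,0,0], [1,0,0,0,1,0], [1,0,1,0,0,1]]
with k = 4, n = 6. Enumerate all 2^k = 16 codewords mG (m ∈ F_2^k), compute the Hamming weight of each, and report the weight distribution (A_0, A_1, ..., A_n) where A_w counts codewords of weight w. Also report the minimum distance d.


Weight distribution: A_0 = 1, A_1 = 2, A_2 = 4, A_3 = 6, A_4 = 3. Minimum distance d = 1.

Enumerate all 2^4 = 16 messages m ∈ F_2^4.
For each, compute codeword c = mG in F_2^6, then tally its weight.
  m = 0000 → c = 000000, weight = 0.
  m = 1000 → c = 101100, weight = 3.
  m = 0100 → c = 001100, weight = 2.
  m = 1100 → c = 100000, weight = 1.
  m = 0010 → c = 100010, weight = 2.
  m = 1010 → c = 001110, weight = 3.
  m = 0110 → c = 101110, weight = 4.
  m = 1110 → c = 000010, weight = 1.
  m = 0001 → c = 101001, weight = 3.
  m = 1001 → c = 000101, weight = 2.
  m = 0101 → c = 100101, weight = 3.
  m = 1101 → c = 001001, weight = 2.
  m = 0011 → c = 001011, weight = 3.
  m = 1011 → c = 100111, weight = 4.
  m = 0111 → c = 000111, weight = 3.
  m = 1111 → c = 101011, weight = 4.
Tally weights:
  weight 0: 1 codewords.
  weight 1: 2 codewords.
  weight 2: 4 codewords.
  weight 3: 6 codewords.
  weight 4: 3 codewords.
Minimum distance d = smallest w > 0 with A_w > 0 = 1.
Sanity: Σ A_w = 16 = 2^4 = 16 ✓.


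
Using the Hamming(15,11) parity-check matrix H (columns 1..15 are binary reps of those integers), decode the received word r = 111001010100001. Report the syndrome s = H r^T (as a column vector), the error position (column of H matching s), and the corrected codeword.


s = (1, 0, 1, 1)^T, error position = 11, corrected codeword c = 111001010110001

Compute s = H r^T mod 2 one row at a time:
  s_1 = 1 + 0 + 1 + 0 + 0 + 0 + 0 + 1 = 3 ≡ 1 (mod 2).
  s_2 = 0 + 0 + 1 + 0 + 0 + 0 + 0 + 1 = 2 ≡ 0 (mod 2).
  s_3 = 1 + 1 + 1 + 0 + 1 + 0 + 0 + 1 = 5 ≡ 1 (mod 2).
  s_4 = 1 + 1 + 0 + 0 + 0 + 0 + 0 + 1 = 3 ≡ 1 (mod 2).
s = (1, 0, 1, 1)^T — this equals column 11 of H (binary 1011), so error is at position 11.
Correct: flip bit 11 of r = 111001010100001 to get c = 111001010110001.


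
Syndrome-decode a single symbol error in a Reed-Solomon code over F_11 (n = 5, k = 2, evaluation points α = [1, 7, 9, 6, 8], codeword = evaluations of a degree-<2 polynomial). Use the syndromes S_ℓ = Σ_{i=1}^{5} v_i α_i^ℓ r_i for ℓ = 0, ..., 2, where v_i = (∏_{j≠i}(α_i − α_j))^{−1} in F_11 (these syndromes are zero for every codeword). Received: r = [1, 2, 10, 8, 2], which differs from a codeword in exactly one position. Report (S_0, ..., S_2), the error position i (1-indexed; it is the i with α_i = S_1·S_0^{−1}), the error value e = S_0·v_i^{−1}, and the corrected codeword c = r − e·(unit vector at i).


S = (8, 1, 7), error at position 2, error magnitude e = 8, c = [1, 5, 10, 8, 2].

Step 1: column multipliers v_i = (∏_{j≠i}(α_i − α_j))^{−1} mod 11.
  i = 1 (α = 1): (1−7)(1−9)(1−6)(1−8) = (−6)·(−8)·(−5)·(−7) = 1680 ≡ 8, so v_1 = 8^{−1} = 7 (mod 11).
  i = 2 (α = 7): (7−1)(7−9)(7−6)(7−8) = 6·(−2)·1·(−1) = 12 ≡ 1, so v_2 = 1^{−1} = 1 (mod 11).
  i = 3 (α = 9): (9−1)(9−7)(9−6)(9−8) = 8·2·3·1 = 48 ≡ 4, so v_3 = 4^{−1} = 3 (mod 11).
  i = 4 (α = 6): (6−1)(6−7)(6−9)(6−8) = 5·(−1)·(−3)·(−2) = −30 ≡ 3, so v_4 = 3^{−1} = 4 (mod 11).
  i = 5 (α = 8): (8−1)(8−7)(8−9)(8−6) = 7·1·(−1)·2 = −14 ≡ 8, so v_5 = 8^{−1} = 7 (mod 11).
  v = [7, 1, 3, 4, 7].
Step 2: syndromes of r = [1, 2, 10, 8, 2] (all sums mod 11).
  S_0 = Σ v_i r_i = 7·1 + 1·2 + 3·10 + 4·8 + 7·2 = 85 ≡ 8.
  S_1 = Σ v_i α_i r_i = 7·1·1 + 1·7·2 + 3·9·10 + 4·6·8 + 7·8·2 = 595 ≡ 1.
  α_i^2 mod 11 = [1, 5, 4, 3, 9].
  S_2 = Σ v_i α_i^2 r_i = 7·1·1 + 1·5·2 + 3·4·10 + 4·3·8 + 7·9·2 = 359 ≡ 7.
  S = (8, 1, 7) ≠ 0, so r is not a codeword (an error is present).
Step 3: locate the error. For a single error e at position i, S_ℓ = v_i·e·α_i^ℓ, so α_err = S_1/S_0.
  S_0^{−1} = 8^{−1} = 7 (mod 11), so α_err = 1·7 = 7 ≡ 7 = α_2. Error position i = 2.
  Consistency check: S_2/S_1 = 7·1 = 7 ≡ 7 = α_err ✓ (single-error assumption holds).
Step 4: error magnitude e = S_0/v_2 = S_0·∏_{j≠2}(α_2 − α_j) = 8·1 = 8 ≡ 8 (mod 11).
Step 5: correct position 2: c_2 = r_2 − e = 2 − 8 ≡ 5 (mod 11). Hence c = [1, 5, 10, 8, 2].
  Check: interpolating c through the α_i gives m(x) = 4 + 8·x (degree < 2) with m(α_i) = c_i for every i, so c is indeed a codeword.


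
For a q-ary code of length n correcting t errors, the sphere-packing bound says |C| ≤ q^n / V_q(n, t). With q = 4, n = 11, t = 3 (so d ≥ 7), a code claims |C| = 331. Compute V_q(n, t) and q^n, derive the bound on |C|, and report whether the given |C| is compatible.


V_q(n, t) = 4984, q^n = 4194304, Hamming bound = 841, |C| = 331 ≤ bound (satisfied).

Step 1: Compute V_q(n, t) = Σ_{j=0}^3 C(n, j) (q−1)^j.
  j = 0: C(11,0)·(3)^0 = 1·1 = 1.
  j = 1: C(11,1)·(3)^1 = 11·3 = 33.
  j = 2: C(11,2)·(3)^2 = 55·9 = 495.
  j = 3: C(11,3)·(3)^3 = 165·27 = 4455.
  V_q(n, t) = 1 + 33 + 495 + 4455 = 4984.
Step 2: q^n = 4^11 = 4194304.
Step 3: Hamming bound ⌊q^n / V_q(n,t)⌋ = ⌊4194304/4984⌋ = 841.
Step 4: Compare |C| = 331 to 841: satisfied.
The claimed |C| lies below the Hamming bound.


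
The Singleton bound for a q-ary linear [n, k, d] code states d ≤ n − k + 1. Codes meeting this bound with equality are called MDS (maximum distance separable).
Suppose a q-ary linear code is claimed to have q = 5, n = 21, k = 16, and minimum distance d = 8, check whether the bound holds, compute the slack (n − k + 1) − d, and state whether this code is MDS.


Singleton RHS = n − k + 1 = 6, slack = -2, bound violated (no such code; not MDS).

Singleton bound: d ≤ n − k + 1.
Here n = 21, k = 16, so n − k + 1 = 6.
Given d = 8, check d ≤ 6: NO.
Slack = (n − k + 1) − d = -2.
The slack is negative: d = 8 exceeds n − k + 1 = 6 by 2, so the Singleton bound is violated and no linear [21, 16, 8]_5 code can exist. In particular it is not MDS (MDS requires d = n − k + 1 exactly).
Description: the claimed parameters are [21, 16, 8]_5; such a code would be impossible (violates the Singleton bound).


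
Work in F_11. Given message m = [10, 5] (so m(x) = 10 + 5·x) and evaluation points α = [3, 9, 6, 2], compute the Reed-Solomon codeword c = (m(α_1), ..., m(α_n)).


c = [3, 0, 7, 9]

Message polynomial: m(x) = 10 + 5·x (mod 11).
For each evaluation point α_i, compute m(α_i) mod 11:
  α_1 = 3: Horner steps 5 → 3, so m(3) = 3.
  α_2 = 9: Horner steps 5 → 0, so m(9) = 0.
  α_3 = 6: Horner steps 5 → 7, so m(6) = 7.
  α_4 = 2: Horner steps 5 → 9, so m(2) = 9.
Codeword c = [3, 0, 7, 9] ∈ F_11^4.


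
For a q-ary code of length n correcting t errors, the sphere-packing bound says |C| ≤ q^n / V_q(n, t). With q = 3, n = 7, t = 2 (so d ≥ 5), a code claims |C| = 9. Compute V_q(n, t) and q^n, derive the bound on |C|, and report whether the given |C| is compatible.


V_q(n, t) = 99, q^n = 2187, Hamming bound = 22, |C| = 9 ≤ bound (satisfied).

Step 1: Compute V_q(n, t) = Σ_{j=0}^2 C(n, j) (q−1)^j.
  j = 0: C(7,0)·(2)^0 = 1·1 = 1.
  j = 1: C(7,1)·(2)^1 = 7·2 = 14.
  j = 2: C(7,2)·(2)^2 = 21·4 = 84.
  V_q(n, t) = 1 + 14 + 84 = 99.
Step 2: q^n = 3^7 = 2187.
Step 3: Hamming bound ⌊q^n / V_q(n,t)⌋ = ⌊2187/99⌋ = 22.
Step 4: Compare |C| = 9 to 22: satisfied.
The claimed |C| lies below the Hamming bound.


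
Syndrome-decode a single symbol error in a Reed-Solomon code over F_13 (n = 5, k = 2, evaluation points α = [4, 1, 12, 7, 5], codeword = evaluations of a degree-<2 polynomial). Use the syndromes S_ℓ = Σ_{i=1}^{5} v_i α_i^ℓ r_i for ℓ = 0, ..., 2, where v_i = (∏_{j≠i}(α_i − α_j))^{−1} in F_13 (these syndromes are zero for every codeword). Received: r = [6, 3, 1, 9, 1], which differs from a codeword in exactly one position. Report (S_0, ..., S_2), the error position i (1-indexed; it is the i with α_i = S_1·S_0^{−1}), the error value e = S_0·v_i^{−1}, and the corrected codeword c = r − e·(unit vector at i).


S = (5, 12, 8), error at position 5, error magnitude e = 7, c = [6, 3, 1, 9, 7].

Step 1: column multipliers v_i = (∏_{j≠i}(α_i − α_j))^{−1} mod 13.
  i = 1 (α = 4): (4−1)(4−12)(4−7)(4−5) = 3·(−8)·(−3)·(−1) = −72 ≡ 6, so v_1 = 6^{−1} = 11 (mod 13).
  i = 2 (α = 1): (1−4)(1−12)(1−7)(1−5) = (−3)·(−11)·(−6)·(−4) = 792 ≡ 12, so v_2 = 12^{−1} = 12 (mod 13).
  i = 3 (α = 12): (12−4)(12−1)(12−7)(12−5) = 8·11·5·7 = 3080 ≡ 12, so v_3 = 12^{−1} = 12 (mod 13).
  i = 4 (α = 7): (7−4)(7−1)(7−12)(7−5) = 3·6·(−5)·2 = −180 ≡ 2, so v_4 = 2^{−1} = 7 (mod 13).
  i = 5 (α = 5): (5−4)(5−1)(5−12)(5−7) = 1·4·(−7)·(−2) = 56 ≡ 4, so v_5 = 4^{−1} = 10 (mod 13).
  v = [11, 12, 12, 7, 10].
Step 2: syndromes of r = [6, 3, 1, 9, 1] (all sums mod 13).
  S_0 = Σ v_i r_i = 11·6 + 12·3 + 12·1 + 7·9 + 10·1 = 187 ≡ 5.
  S_1 = Σ v_i α_i r_i = 11·4·6 + 12·1·3 + 12·12·1 + 7·7·9 + 10·5·1 = 935 ≡ 12.
  α_i^2 mod 13 = [3, 1, 1, 10, 12].
  S_2 = Σ v_i α_i^2 r_i = 11·3·6 + 12·1·3 + 12·1·1 + 7·10·9 + 10·12·1 = 996 ≡ 8.
  S = (5, 12, 8) ≠ 0, so r is not a codeword (an error is present).
Step 3: locate the error. For a single error e at position i, S_ℓ = v_i·e·α_i^ℓ, so α_err = S_1/S_0.
  S_0^{−1} = 5^{−1} = 8 (mod 13), so α_err = 12·8 = 96 ≡ 5 = α_5. Error position i = 5.
  Consistency check: S_2/S_1 = 8·12 = 96 ≡ 5 = α_err ✓ (single-error assumption holds).
Step 4: error magnitude e = S_0/v_5 = S_0·∏_{j≠5}(α_5 − α_j) = 5·4 = 20 ≡ 7 (mod 13).
Step 5: correct position 5: c_5 = r_5 − e = 1 − 7 ≡ 7 (mod 13). Hence c = [6, 3, 1, 9, 7].
  Check: interpolating c through the α_i gives m(x) = 2 + 1·x (degree < 2) with m(α_i) = c_i for every i, so c is indeed a codeword.


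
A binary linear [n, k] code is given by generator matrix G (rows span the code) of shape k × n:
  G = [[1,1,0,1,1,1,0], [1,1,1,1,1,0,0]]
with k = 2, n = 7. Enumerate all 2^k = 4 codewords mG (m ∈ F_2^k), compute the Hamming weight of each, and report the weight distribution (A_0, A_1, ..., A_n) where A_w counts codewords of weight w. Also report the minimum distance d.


Weight distribution: A_0 = 1, A_2 = 1, A_5 = 2. Minimum distance d = 2.

Enumerate all 2^2 = 4 messages m ∈ F_2^2.
For each, compute codeword c = mG in F_2^7, then tally its weight.
  m = 00 → c = 0000000, weight = 0.
  m = 10 → c = 1101110, weight = 5.
  m = 01 → c = 1111100, weight = 5.
  m = 11 → c = 0010010, weight = 2.
Tally weights:
  weight 0: 1 codewords.
  weight 2: 1 codewords.
  weight 5: 2 codewords.
Minimum distance d = smallest w > 0 with A_w > 0 = 2.
Sanity: Σ A_w = 4 = 2^2 = 4 ✓.


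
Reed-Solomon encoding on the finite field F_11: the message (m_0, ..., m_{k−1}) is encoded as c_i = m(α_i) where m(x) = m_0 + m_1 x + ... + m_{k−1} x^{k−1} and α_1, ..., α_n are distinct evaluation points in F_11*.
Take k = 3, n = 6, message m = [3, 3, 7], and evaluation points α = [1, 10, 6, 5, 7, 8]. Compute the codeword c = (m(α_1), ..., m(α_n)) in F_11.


c = [2, 7, 9, 6, 4, 2]

Message polynomial: m(x) = 3 + 3·x + 7·x^2 (mod 11).
For each evaluation point α_i, compute m(α_i) mod 11:
  α_1 = 1: Horner steps 7 → 10 → 2, so m(1) = 2.
  α_2 = 10: Horner steps 7 → 7 → 7, so m(10) = 7.
  α_3 = 6: Horner steps 7 → 1 → 9, so m(6) = 9.
  α_4 = 5: Horner steps 7 → 5 → 6, so m(5) = 6.
  α_5 = 7: Horner steps 7 → 8 → 4, so m(7) = 4.
  α_6 = 8: Horner steps 7 → 4 → 2, so m(8) = 2.
Codeword c = [2, 7, 9, 6, 4, 2] ∈ F_11^6.


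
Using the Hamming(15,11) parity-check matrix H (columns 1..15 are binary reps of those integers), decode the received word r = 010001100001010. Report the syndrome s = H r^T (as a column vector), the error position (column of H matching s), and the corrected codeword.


s = (0, 0, 0, 1)^T, error position = 1, corrected codeword c = 110001100001010

Compute s = H r^T mod 2 one row at a time:
  s_1 = 0 + 0 + 0 + 0 + 1 + 0 + 1 + 0 = 2 ≡ 0 (mod 2).
  s_2 = 0 + 0 + 1 + 1 + 1 + 0 + 1 + 0 = 4 ≡ 0 (mod 2).
  s_3 = 1 + 0 + 1 + 1 + 0 + 0 + 1 + 0 = 4 ≡ 0 (mod 2).
  s_4 = 0 + 0 + 0 + 1 + 0 + 0 + 0 + 0 = 1 ≡ 1 (mod 2).
s = (0, 0, 0, 1)^T — this equals column 1 of H (binary 0001), so error is at position 1.
Correct: flip bit 1 of r = 010001100001010 to get c = 110001100001010.


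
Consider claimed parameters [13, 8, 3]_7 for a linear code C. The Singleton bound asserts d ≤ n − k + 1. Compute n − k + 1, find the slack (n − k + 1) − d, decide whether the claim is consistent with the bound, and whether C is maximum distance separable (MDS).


Singleton RHS = n − k + 1 = 6, slack = 3, bound satisfied, not MDS.

Singleton bound: d ≤ n − k + 1.
Here n = 13, k = 8, so n − k + 1 = 6.
Given d = 3, check d ≤ 6: YES.
Slack = (n − k + 1) − d = 3.
The code is NOT MDS (slack = 3 > 0).
Description: the claimed parameters are [13, 8, 3]_7; such a code would be non-MDS.


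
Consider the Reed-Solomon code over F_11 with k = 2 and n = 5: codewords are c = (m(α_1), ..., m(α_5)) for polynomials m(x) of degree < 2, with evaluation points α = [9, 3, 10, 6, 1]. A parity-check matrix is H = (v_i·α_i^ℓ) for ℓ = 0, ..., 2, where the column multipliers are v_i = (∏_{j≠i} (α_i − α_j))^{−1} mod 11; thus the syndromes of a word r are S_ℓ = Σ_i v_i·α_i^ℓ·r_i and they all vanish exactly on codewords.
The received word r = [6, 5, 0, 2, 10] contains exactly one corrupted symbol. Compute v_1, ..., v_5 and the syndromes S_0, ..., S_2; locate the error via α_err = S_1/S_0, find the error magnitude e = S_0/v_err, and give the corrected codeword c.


S = (7, 10, 8), error at position 2, error magnitude e = 7, c = [6, 9, 0, 2, 10].

Step 1: column multipliers v_i = (∏_{j≠i}(α_i − α_j))^{−1} mod 11.
  i = 1 (α = 9): (9−3)(9−10)(9−6)(9−1) = 6·(−1)·3·8 = −144 ≡ 10, so v_1 = 10^{−1} = 10 (mod 11).
  i = 2 (α = 3): (3−9)(3−10)(3−6)(3−1) = (−6)·(−7)·(−3)·2 = −252 ≡ 1, so v_2 = 1^{−1} = 1 (mod 11).
  i = 3 (α = 10): (10−9)(10−3)(10−6)(10−1) = 1·7·4·9 = 252 ≡ 10, so v_3 = 10^{−1} = 10 (mod 11).
  i = 4 (α = 6): (6−9)(6−3)(6−10)(6−1) = (−3)·3·(−4)·5 = 180 ≡ 4, so v_4 = 4^{−1} = 3 (mod 11).
  i = 5 (α = 1): (1−9)(1−3)(1−10)(1−6) = (−8)·(−2)·(−9)·(−5) = 720 ≡ 5, so v_5 = 5^{−1} = 9 (mod 11).
  v = [10, 1, 10, 3, 9].
Step 2: syndromes of r = [6, 5, 0, 2, 10] (all sums mod 11).
  S_0 = Σ v_i r_i = 10·6 + 1·5 + 10·0 + 3·2 + 9·10 = 161 ≡ 7.
  S_1 = Σ v_i α_i r_i = 10·9·6 + 1·3·5 + 10·10·0 + 3·6·2 + 9·1·10 = 681 ≡ 10.
  α_i^2 mod 11 = [4, 9, 1, 3, 1].
  S_2 = Σ v_i α_i^2 r_i = 10·4·6 + 1·9·5 + 10·1·0 + 3·3·2 + 9·1·10 = 393 ≡ 8.
  S = (7, 10, 8) ≠ 0, so r is not a codeword (an error is present).
Step 3: locate the error. For a single error e at position i, S_ℓ = v_i·e·α_i^ℓ, so α_err = S_1/S_0.
  S_0^{−1} = 7^{−1} = 8 (mod 11), so α_err = 10·8 = 80 ≡ 3 = α_2. Error position i = 2.
  Consistency check: S_2/S_1 = 8·10 = 80 ≡ 3 = α_err ✓ (single-error assumption holds).
Step 4: error magnitude e = S_0/v_2 = S_0·∏_{j≠2}(α_2 − α_j) = 7·1 = 7 ≡ 7 (mod 11).
Step 5: correct position 2: c_2 = r_2 − e = 5 − 7 ≡ 9 (mod 11). Hence c = [6, 9, 0, 2, 10].
  Check: interpolating c through the α_i gives m(x) = 5 + 5·x (degree < 2) with m(α_i) = c_i for every i, so c is indeed a codeword.


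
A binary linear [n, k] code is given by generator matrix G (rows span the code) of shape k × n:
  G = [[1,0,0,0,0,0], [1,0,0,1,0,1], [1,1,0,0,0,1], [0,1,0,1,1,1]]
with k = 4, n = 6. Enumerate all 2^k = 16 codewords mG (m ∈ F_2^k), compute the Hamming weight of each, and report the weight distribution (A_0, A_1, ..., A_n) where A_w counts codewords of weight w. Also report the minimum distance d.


Weight distribution: A_0 = 1, A_1 = 1, A_2 = 6, A_3 = 6, A_4 = 1, A_5 = 1. Minimum distance d = 1.

Enumerate all 2^4 = 16 messages m ∈ F_2^4.
For each, compute codeword c = mG in F_2^6, then tally its weight.
  m = 0000 → c = 000000, weight = 0.
  m = 1000 → c = 100000, weight = 1.
  m = 0100 → c = 100101, weight = 3.
  m = 1100 → c = 000101, weight = 2.
  m = 0010 → c = 110001, weight = 3.
  m = 1010 → c = 010001, weight = 2.
  m = 0110 → c = 010100, weight = 2.
  m = 1110 → c = 110100, weight = 3.
  m = 0001 → c = 010111, weight = 4.
  m = 1001 → c = 110111, weight = 5.
  m = 0101 → c = 110010, weight = 3.
  m = 1101 → c = 010010, weight = 2.
  m = 0011 → c = 100110, weight = 3.
  m = 1011 → c = 000110, weight = 2.
  m = 0111 → c = 000011, weight = 2.
  m = 1111 → c = 100011, weight = 3.
Tally weights:
  weight 0: 1 codewords.
  weight 1: 1 codewords.
  weight 2: 6 codewords.
  weight 3: 6 codewords.
  weight 4: 1 codewords.
  weight 5: 1 codewords.
Minimum distance d = smallest w > 0 with A_w > 0 = 1.
Sanity: Σ A_w = 16 = 2^4 = 16 ✓.


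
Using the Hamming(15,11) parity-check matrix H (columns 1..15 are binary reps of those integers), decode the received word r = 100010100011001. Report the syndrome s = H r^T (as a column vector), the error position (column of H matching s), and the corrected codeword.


s = (1, 0, 1, 1)^T, error position = 11, corrected codeword c = 100010100001001

Compute s = H r^T mod 2 one row at a time:
  s_1 = 0 + 0 + 0 + 1 + 1 + 0 + 0 + 1 = 3 ≡ 1 (mod 2).
  s_2 = 0 + 1 + 0 + 1 + 1 + 0 + 0 + 1 = 4 ≡ 0 (mod 2).
  s_3 = 0 + 0 + 0 + 1 + 0 + 1 + 0 + 1 = 3 ≡ 1 (mod 2).
  s_4 = 1 + 0 + 1 + 1 + 0 + 1 + 0 + 1 = 5 ≡ 1 (mod 2).
s = (1, 0, 1, 1)^T — this equals column 11 of H (binary 1011), so error is at position 11.
Correct: flip bit 11 of r = 100010100011001 to get c = 100010100001001.


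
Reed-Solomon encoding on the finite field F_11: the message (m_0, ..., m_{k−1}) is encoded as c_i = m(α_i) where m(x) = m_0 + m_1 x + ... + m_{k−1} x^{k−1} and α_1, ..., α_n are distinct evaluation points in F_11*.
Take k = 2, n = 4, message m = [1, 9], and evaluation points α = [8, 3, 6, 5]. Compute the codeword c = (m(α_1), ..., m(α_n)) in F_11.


c = [7, 6, 0, 2]

Message polynomial: m(x) = 1 + 9·x (mod 11).
For each evaluation point α_i, compute m(α_i) mod 11:
  α_1 = 8: Horner steps 9 → 7, so m(8) = 7.
  α_2 = 3: Horner steps 9 → 6, so m(3) = 6.
  α_3 = 6: Horner steps 9 → 0, so m(6) = 0.
  α_4 = 5: Horner steps 9 → 2, so m(5) = 2.
Codeword c = [7, 6, 0, 2] ∈ F_11^4.


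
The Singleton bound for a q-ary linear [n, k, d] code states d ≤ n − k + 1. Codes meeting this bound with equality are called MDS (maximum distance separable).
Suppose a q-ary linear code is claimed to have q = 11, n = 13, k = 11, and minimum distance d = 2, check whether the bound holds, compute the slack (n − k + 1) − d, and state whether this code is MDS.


Singleton RHS = n − k + 1 = 3, slack = 1, bound satisfied, not MDS.

Singleton bound: d ≤ n − k + 1.
Here n = 13, k = 11, so n − k + 1 = 3.
Given d = 2, check d ≤ 3: YES.
Slack = (n − k + 1) − d = 1.
The code is NOT MDS (slack = 1 > 0).
Description: the claimed parameters are [13, 11, 2]_11; such a code would be non-MDS.


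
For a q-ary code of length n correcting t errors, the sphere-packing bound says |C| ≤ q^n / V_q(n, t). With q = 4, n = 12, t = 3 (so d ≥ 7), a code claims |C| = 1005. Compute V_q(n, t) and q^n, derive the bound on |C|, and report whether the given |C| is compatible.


V_q(n, t) = 6571, q^n = 16777216, Hamming bound = 2553, |C| = 1005 ≤ bound (satisfied).

Step 1: Compute V_q(n, t) = Σ_{j=0}^3 C(n, j) (q−1)^j.
  j = 0: C(12,0)·(3)^0 = 1·1 = 1.
  j = 1: C(12,1)·(3)^1 = 12·3 = 36.
  j = 2: C(12,2)·(3)^2 = 66·9 = 594.
  j = 3: C(12,3)·(3)^3 = 220·27 = 5940.
  V_q(n, t) = 1 + 36 + 594 + 5940 = 6571.
Step 2: q^n = 4^12 = 16777216.
Step 3: Hamming bound ⌊q^n / V_q(n,t)⌋ = ⌊16777216/6571⌋ = 2553.
Step 4: Compare |C| = 1005 to 2553: satisfied.
The claimed |C| lies below the Hamming bound.


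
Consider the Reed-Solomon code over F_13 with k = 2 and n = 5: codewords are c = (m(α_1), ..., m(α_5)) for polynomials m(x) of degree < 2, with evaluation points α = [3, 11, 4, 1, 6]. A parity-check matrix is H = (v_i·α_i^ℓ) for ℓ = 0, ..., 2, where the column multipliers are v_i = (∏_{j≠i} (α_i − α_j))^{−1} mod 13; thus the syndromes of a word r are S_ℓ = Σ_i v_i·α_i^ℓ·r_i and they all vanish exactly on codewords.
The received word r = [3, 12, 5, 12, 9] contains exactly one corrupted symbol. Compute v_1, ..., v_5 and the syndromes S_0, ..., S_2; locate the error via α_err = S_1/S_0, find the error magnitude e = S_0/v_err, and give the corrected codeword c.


S = (9, 8, 10), error at position 2, error magnitude e = 6, c = [3, 6, 5, 12, 9].

Step 1: column multipliers v_i = (∏_{j≠i}(α_i − α_j))^{−1} mod 13.
  i = 1 (α = 3): (3−11)(3−4)(3−1)(3−6) = (−8)·(−1)·2·(−3) = −48 ≡ 4, so v_1 = 4^{−1} = 10 (mod 13).
  i = 2 (α = 11): (11−3)(11−4)(11−1)(11−6) = 8·7·10·5 = 2800 ≡ 5, so v_2 = 5^{−1} = 8 (mod 13).
  i = 3 (α = 4): (4−3)(4−11)(4−1)(4−6) = 1·(−7)·3·(−2) = 42 ≡ 3, so v_3 = 3^{−1} = 9 (mod 13).
  i = 4 (α = 1): (1−3)(1−11)(1−4)(1−6) = (−2)·(−10)·(−3)·(−5) = 300 ≡ 1, so v_4 = 1^{−1} = 1 (mod 13).
  i = 5 (α = 6): (6−3)(6−11)(6−4)(6−1) = 3·(−5)·2·5 = −150 ≡ 6, so v_5 = 6^{−1} = 11 (mod 13).
  v = [10, 8, 9, 1, 11].
Step 2: syndromes of r = [3, 12, 5, 12, 9] (all sums mod 13).
  S_0 = Σ v_i r_i = 10·3 + 8·12 + 9·5 + 1·12 + 11·9 = 282 ≡ 9.
  S_1 = Σ v_i α_i r_i = 10·3·3 + 8·11·12 + 9·4·5 + 1·1·12 + 11·6·9 = 1932 ≡ 8.
  α_i^2 mod 13 = [9, 4, 3, 1, 10].
  S_2 = Σ v_i α_i^2 r_i = 10·9·3 + 8·4·12 + 9·3·5 + 1·1·12 + 11·10·9 = 1791 ≡ 10.
  S = (9, 8, 10) ≠ 0, so r is not a codeword (an error is present).
Step 3: locate the error. For a single error e at position i, S_ℓ = v_i·e·α_i^ℓ, so α_err = S_1/S_0.
  S_0^{−1} = 9^{−1} = 3 (mod 13), so α_err = 8·3 = 24 ≡ 11 = α_2. Error position i = 2.
  Consistency check: S_2/S_1 = 10·5 = 50 ≡ 11 = α_err ✓ (single-error assumption holds).
Step 4: error magnitude e = S_0/v_2 = S_0·∏_{j≠2}(α_2 − α_j) = 9·5 = 45 ≡ 6 (mod 13).
Step 5: correct position 2: c_2 = r_2 − e = 12 − 6 ≡ 6 (mod 13). Hence c = [3, 6, 5, 12, 9].
  Check: interpolating c through the α_i gives m(x) = 10 + 2·x (degree < 2) with m(α_i) = c_i for every i, so c is indeed a codeword.


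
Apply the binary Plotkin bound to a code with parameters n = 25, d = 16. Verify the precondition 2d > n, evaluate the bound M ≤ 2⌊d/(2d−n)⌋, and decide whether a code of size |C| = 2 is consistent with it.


Plotkin bound M ≤ 4; given |C| = 2 ≤ bound (satisfied).

Check applicability: 2d = 32, n = 25.
2d − n = 7 > 0, so Plotkin applies.
Compute d/(2d−n) = 16/7 ≈ 2.2857.
⌊d/(2d−n)⌋ = 2.
Plotkin bound: M ≤ 2·2 = 4.
Given |C| = 2, check: satisfied.
This |C| is below the Plotkin bound.


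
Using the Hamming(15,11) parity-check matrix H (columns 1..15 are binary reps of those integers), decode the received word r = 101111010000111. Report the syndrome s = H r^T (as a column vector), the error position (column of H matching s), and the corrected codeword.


s = (0, 0, 0, 1)^T, error position = 1, corrected codeword c = 001111010000111

Compute s = H r^T mod 2 one row at a time:
  s_1 = 1 + 0 + 0 + 0 + 0 + 1 + 1 + 1 = 4 ≡ 0 (mod 2).
  s_2 = 1 + 1 + 1 + 0 + 0 + 1 + 1 + 1 = 6 ≡ 0 (mod 2).
  s_3 = 0 + 1 + 1 + 0 + 0 + 0 + 1 + 1 = 4 ≡ 0 (mod 2).
  s_4 = 1 + 1 + 1 + 0 + 0 + 0 + 1 + 1 = 5 ≡ 1 (mod 2).
s = (0, 0, 0, 1)^T — this equals column 1 of H (binary 0001), so error is at position 1.
Correct: flip bit 1 of r = 101111010000111 to get c = 001111010000111.


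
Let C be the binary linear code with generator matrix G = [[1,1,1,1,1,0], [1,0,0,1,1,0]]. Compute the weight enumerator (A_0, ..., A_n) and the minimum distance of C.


Weight distribution: A_0 = 1, A_2 = 1, A_3 = 1, A_5 = 1. Minimum distance d = 2.

Enumerate all 2^2 = 4 messages m ∈ F_2^2.
For each, compute codeword c = mG in F_2^6, then tally its weight.
  m = 00 → c = 000000, weight = 0.
  m = 10 → c = 111110, weight = 5.
  m = 01 → c = 100110, weight = 3.
  m = 11 → c = 011000, weight = 2.
Tally weights:
  weight 0: 1 codewords.
  weight 2: 1 codewords.
  weight 3: 1 codewords.
  weight 5: 1 codewords.
Minimum distance d = smallest w > 0 with A_w > 0 = 2.
Sanity: Σ A_w = 4 = 2^2 = 4 ✓.


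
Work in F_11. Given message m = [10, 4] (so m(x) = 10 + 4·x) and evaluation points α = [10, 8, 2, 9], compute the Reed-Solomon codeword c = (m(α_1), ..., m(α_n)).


c = [6, 9, 7, 2]

Message polynomial: m(x) = 10 + 4·x (mod 11).
For each evaluation point α_i, compute m(α_i) mod 11:
  α_1 = 10: Horner steps 4 → 6, so m(10) = 6.
  α_2 = 8: Horner steps 4 → 9, so m(8) = 9.
  α_3 = 2: Horner steps 4 → 7, so m(2) = 7.
  α_4 = 9: Horner steps 4 → 2, so m(9) = 2.
Codeword c = [6, 9, 7, 2] ∈ F_11^4.


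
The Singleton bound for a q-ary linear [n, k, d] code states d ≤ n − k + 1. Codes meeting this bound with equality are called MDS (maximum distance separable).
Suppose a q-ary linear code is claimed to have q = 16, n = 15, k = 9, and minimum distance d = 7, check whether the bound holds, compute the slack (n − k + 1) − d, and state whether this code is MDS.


Singleton RHS = n − k + 1 = 7, slack = 0, bound satisfied, MDS.

Singleton bound: d ≤ n − k + 1.
Here n = 15, k = 9, so n − k + 1 = 7.
Given d = 7, check d ≤ 7: YES.
Slack = (n − k + 1) − d = 0.
The code is MDS (slack = 0).
Description: the claimed parameters are [15, 9, 7]_16; such a code would be MDS (meets Singleton bound).


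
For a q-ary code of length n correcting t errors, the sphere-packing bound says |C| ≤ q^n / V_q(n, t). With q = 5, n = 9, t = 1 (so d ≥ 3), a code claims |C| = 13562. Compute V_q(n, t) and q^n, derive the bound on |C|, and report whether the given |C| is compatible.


V_q(n, t) = 37, q^n = 1953125, Hamming bound = 52787, |C| = 13562 ≤ bound (satisfied).

Step 1: Compute V_q(n, t) = Σ_{j=0}^1 C(n, j) (q−1)^j.
  j = 0: C(9,0)·(4)^0 = 1·1 = 1.
  j = 1: C(9,1)·(4)^1 = 9·4 = 36.
  V_q(n, t) = 1 + 36 = 37.
Step 2: q^n = 5^9 = 1953125.
Step 3: Hamming bound ⌊q^n / V_q(n,t)⌋ = ⌊1953125/37⌋ = 52787.
Step 4: Compare |C| = 13562 to 52787: satisfied.
The claimed |C| lies below the Hamming bound.


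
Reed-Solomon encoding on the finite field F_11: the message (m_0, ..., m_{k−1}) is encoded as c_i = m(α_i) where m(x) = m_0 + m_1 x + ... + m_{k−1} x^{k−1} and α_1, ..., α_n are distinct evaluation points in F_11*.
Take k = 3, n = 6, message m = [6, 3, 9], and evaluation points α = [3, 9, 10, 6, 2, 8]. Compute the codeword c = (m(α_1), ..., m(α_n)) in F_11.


c = [8, 3, 1, 7, 4, 1]

Message polynomial: m(x) = 6 + 3·x + 9·x^2 (mod 11).
For each evaluation point α_i, compute m(α_i) mod 11:
  α_1 = 3: Horner steps 9 → 8 → 8, so m(3) = 8.
  α_2 = 9: Horner steps 9 → 7 → 3, so m(9) = 3.
  α_3 = 10: Horner steps 9 → 5 → 1, so m(10) = 1.
  α_4 = 6: Horner steps 9 → 2 → 7, so m(6) = 7.
  α_5 = 2: Horner steps 9 → 10 → 4, so m(2) = 4.
  α_6 = 8: Horner steps 9 → 9 → 1, so m(8) = 1.
Codeword c = [8, 3, 1, 7, 4, 1] ∈ F_11^6.


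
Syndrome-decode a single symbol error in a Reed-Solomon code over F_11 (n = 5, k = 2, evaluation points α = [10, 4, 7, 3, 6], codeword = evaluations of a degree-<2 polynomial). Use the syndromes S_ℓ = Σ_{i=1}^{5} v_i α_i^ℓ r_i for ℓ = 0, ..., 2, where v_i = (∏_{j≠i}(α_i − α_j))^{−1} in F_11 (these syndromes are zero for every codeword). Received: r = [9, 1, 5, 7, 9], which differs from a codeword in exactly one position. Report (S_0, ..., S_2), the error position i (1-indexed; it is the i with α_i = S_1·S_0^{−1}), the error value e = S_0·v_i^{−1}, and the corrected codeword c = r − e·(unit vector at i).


S = (10, 5, 8), error at position 5, error magnitude e = 9, c = [9, 1, 5, 7, 0].

Step 1: column multipliers v_i = (∏_{j≠i}(α_i − α_j))^{−1} mod 11.
  i = 1 (α = 10): (10−4)(10−7)(10−3)(10−6) = 6·3·7·4 = 504 ≡ 9, so v_1 = 9^{−1} = 5 (mod 11).
  i = 2 (α = 4): (4−10)(4−7)(4−3)(4−6) = (−6)·(−3)·1·(−2) = −36 ≡ 8, so v_2 = 8^{−1} = 7 (mod 11).
  i = 3 (α = 7): (7−10)(7−4)(7−3)(7−6) = (−3)·3·4·1 = −36 ≡ 8, so v_3 = 8^{−1} = 7 (mod 11).
  i = 4 (α = 3): (3−10)(3−4)(3−7)(3−6) = (−7)·(−1)·(−4)·(−3) = 84 ≡ 7, so v_4 = 7^{−1} = 8 (mod 11).
  i = 5 (α = 6): (6−10)(6−4)(6−7)(6−3) = (−4)·2·(−1)·3 = 24 ≡ 2, so v_5 = 2^{−1} = 6 (mod 11).
  v = [5, 7, 7, 8, 6].
Step 2: syndromes of r = [9, 1, 5, 7, 9] (all sums mod 11).
  S_0 = Σ v_i r_i = 5·9 + 7·1 + 7·5 + 8·7 + 6·9 = 197 ≡ 10.
  S_1 = Σ v_i α_i r_i = 5·10·9 + 7·4·1 + 7·7·5 + 8·3·7 + 6·6·9 = 1215 ≡ 5.
  α_i^2 mod 11 = [1, 5, 5, 9, 3].
  S_2 = Σ v_i α_i^2 r_i = 5·1·9 + 7·5·1 + 7·5·5 + 8·9·7 + 6·3·9 = 921 ≡ 8.
  S = (10, 5, 8) ≠ 0, so r is not a codeword (an error is present).
Step 3: locate the error. For a single error e at position i, S_ℓ = v_i·e·α_i^ℓ, so α_err = S_1/S_0.
  S_0^{−1} = 10^{−1} = 10 (mod 11), so α_err = 5·10 = 50 ≡ 6 = α_5. Error position i = 5.
  Consistency check: S_2/S_1 = 8·9 = 72 ≡ 6 = α_err ✓ (single-error assumption holds).
Step 4: error magnitude e = S_0/v_5 = S_0·∏_{j≠5}(α_5 − α_j) = 10·2 = 20 ≡ 9 (mod 11).
Step 5: correct position 5: c_5 = r_5 − e = 9 − 9 ≡ 0 (mod 11). Hence c = [9, 1, 5, 7, 0].
  Check: interpolating c through the α_i gives m(x) = 3 + 5·x (degree < 2) with m(α_i) = c_i for every i, so c is indeed a codeword.


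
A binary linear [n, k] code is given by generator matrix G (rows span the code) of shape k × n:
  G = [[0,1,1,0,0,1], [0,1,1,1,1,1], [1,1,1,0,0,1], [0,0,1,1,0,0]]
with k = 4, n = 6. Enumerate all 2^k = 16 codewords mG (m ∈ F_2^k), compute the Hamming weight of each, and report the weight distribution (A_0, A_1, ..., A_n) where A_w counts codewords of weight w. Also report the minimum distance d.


Weight distribution: A_0 = 1, A_1 = 1, A_2 = 3, A_3 = 6, A_4 = 3, A_5 = 1, A_6 = 1. Minimum distance d = 1.

Enumerate all 2^4 = 16 messages m ∈ F_2^4.
For each, compute codeword c = mG in F_2^6, then tally its weight.
  m = 0000 → c = 000000, weight = 0.
  m = 1000 → c = 011001, weight = 3.
  m = 0100 → c = 011111, weight = 5.
  m = 1100 → c = 000110, weight = 2.
  m = 0010 → c = 111001, weight = 4.
  m = 1010 → c = 100000, weight = 1.
  m = 0110 → c = 100110, weight = 3.
  m = 1110 → c = 111111, weight = 6.
  m = 0001 → c = 001100, weight = 2.
  m = 1001 → c = 010101, weight = 3.
  m = 0101 → c = 010011, weight = 3.
  m = 1101 → c = 001010, weight = 2.
  m = 0011 → c = 110101, weight = 4.
  m = 1011 → c = 101100, weight = 3.
  m = 0111 → c = 101010, weight = 3.
  m = 1111 → c = 110011, weight = 4.
Tally weights:
  weight 0: 1 codewords.
  weight 1: 1 codewords.
  weight 2: 3 codewords.
  weight 3: 6 codewords.
  weight 4: 3 codewords.
  weight 5: 1 codewords.
  weight 6: 1 codewords.
Minimum distance d = smallest w > 0 with A_w > 0 = 1.
Sanity: Σ A_w = 16 = 2^4 = 16 ✓.
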